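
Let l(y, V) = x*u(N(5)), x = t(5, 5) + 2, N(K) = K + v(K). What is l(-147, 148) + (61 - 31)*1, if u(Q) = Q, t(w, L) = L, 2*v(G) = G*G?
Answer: 305/2 ≈ 152.50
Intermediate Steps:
v(G) = G**2/2 (v(G) = (G*G)/2 = G**2/2)
N(K) = K + K**2/2
x = 7 (x = 5 + 2 = 7)
l(y, V) = 245/2 (l(y, V) = 7*((1/2)*5*(2 + 5)) = 7*((1/2)*5*7) = 7*(35/2) = 245/2)
l(-147, 148) + (61 - 31)*1 = 245/2 + (61 - 31)*1 = 245/2 + 30*1 = 245/2 + 30 = 305/2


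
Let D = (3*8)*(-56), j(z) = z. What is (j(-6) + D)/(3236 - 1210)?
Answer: -675/1013 ≈ -0.66634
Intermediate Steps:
D = -1344 (D = 24*(-56) = -1344)
(j(-6) + D)/(3236 - 1210) = (-6 - 1344)/(3236 - 1210) = -1350/2026 = -1350*1/2026 = -675/1013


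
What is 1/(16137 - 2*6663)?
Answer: 1/2811 ≈ 0.00035575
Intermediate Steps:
1/(16137 - 2*6663) = 1/(16137 - 13326) = 1/2811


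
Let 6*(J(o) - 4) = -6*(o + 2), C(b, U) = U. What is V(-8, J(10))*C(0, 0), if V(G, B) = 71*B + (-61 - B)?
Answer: 0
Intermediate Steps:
J(o) = 2 - o (J(o) = 4 + (-6*(o + 2))/6 = 4 + (-6*(2 + o))/6 = 4 + (-12 - 6*o)/6 = 4 + (-2 - o) = 2 - o)
V(G, B) = -61 + 70*B
V(-8, J(10))*C(0, 0) = (-61 + 70*(2 - 1*10))*0 = (-61 + 70*(2 - 10))*0 = (-61 + 70*(-8))*0 = (-61 - 560)*0 = -621*0 = 0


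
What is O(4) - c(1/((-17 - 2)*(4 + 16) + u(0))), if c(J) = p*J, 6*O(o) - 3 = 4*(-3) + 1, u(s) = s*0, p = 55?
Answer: -271/228 ≈ -1.1886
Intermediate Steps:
u(s) = 0
O(o) = -4/3 (O(o) = 1/2 + (4*(-3) + 1)/6 = 1/2 + (-12 + 1)/6 = 1/2 + (1/6)*(-11) = 1/2 - 11/6 = -4/3)
c(J) = 55*J
O(4) - c(1/((-17 - 2)*(4 + 16) + u(0))) = -4/3 - 55/((-17 - 2)*(4 + 16) + 0) = -4/3 - 55/(-19*20 + 0) = -4/3 - 55/(-380 + 0) = -4/3 - 55/(-380) = -4/3 - 55*(-1)/380 = -4/3 - 1*(-11/76) = -4/3 + 11/76 = -271/228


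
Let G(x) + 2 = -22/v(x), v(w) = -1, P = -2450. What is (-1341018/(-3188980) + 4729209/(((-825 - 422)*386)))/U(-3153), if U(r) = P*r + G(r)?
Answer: -1804483078833/1482199785938693650 ≈ -1.2174e-6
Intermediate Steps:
G(x) = 20 (G(x) = -2 - 22/(-1) = -2 - 22*(-1) = -2 + 22 = 20)
U(r) = 20 - 2450*r (U(r) = -2450*r + 20 = 20 - 2450*r)
(-1341018/(-3188980) + 4729209/(((-825 - 422)*386)))/U(-3153) = (-1341018/(-3188980) + 4729209/(((-825 - 422)*386)))/(20 - 2450*(-3153)) = (-1341018*(-1/3188980) + 4729209/((-1247*386)))/(20 + 7724850) = (670509/1594490 + 4729209/(-481342))/7724870 = (670509/1594490 + 4729209*(-1/481342))*(1/7724870) = (670509/1594490 - 4729209/481342)*(1/7724870) = -1804483078833/191873751395*1/7724870 = -1804483078833/1482199785938693650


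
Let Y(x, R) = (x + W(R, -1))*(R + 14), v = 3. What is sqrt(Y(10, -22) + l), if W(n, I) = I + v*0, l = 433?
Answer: 19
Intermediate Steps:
W(n, I) = I (W(n, I) = I + 3*0 = I + 0 = I)
Y(x, R) = (-1 + x)*(14 + R) (Y(x, R) = (x - 1)*(R + 14) = (-1 + x)*(14 + R))
sqrt(Y(10, -22) + l) = sqrt((-14 - 1*(-22) + 14*10 - 22*10) + 433) = sqrt((-14 + 22 + 140 - 220) + 433) = sqrt(-72 + 433) = sqrt(361) = 19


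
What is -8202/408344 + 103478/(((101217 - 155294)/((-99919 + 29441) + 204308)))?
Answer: -2827468147977057/11041009244 ≈ -2.5609e+5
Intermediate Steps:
-8202/408344 + 103478/(((101217 - 155294)/((-99919 + 29441) + 204308))) = -8202*1/408344 + 103478/((-54077/(-70478 + 204308))) = -4101/204172 + 103478/((-54077/133830)) = -4101/204172 + 103478/((-54077*1/133830)) = -4101/204172 + 103478/(-54077/133830) = -4101/204172 + 103478*(-133830/54077) = -4101/204172 - 13848460740/54077 = -2827468147977057/11041009244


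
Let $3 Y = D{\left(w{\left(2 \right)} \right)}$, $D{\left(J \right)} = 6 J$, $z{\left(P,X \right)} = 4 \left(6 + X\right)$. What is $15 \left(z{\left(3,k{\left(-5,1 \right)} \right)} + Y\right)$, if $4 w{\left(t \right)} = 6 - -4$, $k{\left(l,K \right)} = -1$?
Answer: $375$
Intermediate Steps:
$z{\left(P,X \right)} = 24 + 4 X$
$w{\left(t \right)} = \frac{5}{2}$ ($w{\left(t \right)} = \frac{6 - -4}{4} = \frac{6 + 4}{4} = \frac{1}{4} \cdot 10 = \frac{5}{2}$)
$Y = 5$ ($Y = \frac{6 \cdot \frac{5}{2}}{3} = \frac{1}{3} \cdot 15 = 5$)
$15 \left(z{\left(3,k{\left(-5,1 \right)} \right)} + Y\right) = 15 \left(\left(24 + 4 \left(-1\right)\right) + 5\right) = 15 \left(\left(24 - 4\right) + 5\right) = 15 \left(20 + 5\right) = 15 \cdot 25 = 375$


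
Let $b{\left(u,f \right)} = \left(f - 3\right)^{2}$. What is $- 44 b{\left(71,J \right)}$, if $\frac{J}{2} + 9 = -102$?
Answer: $-2227500$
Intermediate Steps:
$J = -222$ ($J = -18 + 2 \left(-102\right) = -18 - 204 = -222$)
$b{\left(u,f \right)} = \left(-3 + f\right)^{2}$
$- 44 b{\left(71,J \right)} = - 44 \left(-3 - 222\right)^{2} = - 44 \left(-225\right)^{2} = \left(-44\right) 50625 = -2227500$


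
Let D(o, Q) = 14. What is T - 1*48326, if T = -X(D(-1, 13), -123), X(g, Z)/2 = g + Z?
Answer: -48108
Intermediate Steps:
X(g, Z) = 2*Z + 2*g (X(g, Z) = 2*(g + Z) = 2*(Z + g) = 2*Z + 2*g)
T = 218 (T = -(2*(-123) + 2*14) = -(-246 + 28) = -1*(-218) = 218)
T - 1*48326 = 218 - 1*48326 = 218 - 48326 = -48108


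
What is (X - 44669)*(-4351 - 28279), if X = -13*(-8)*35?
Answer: 1338776270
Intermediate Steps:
X = 3640 (X = 104*35 = 3640)
(X - 44669)*(-4351 - 28279) = (3640 - 44669)*(-4351 - 28279) = -41029*(-32630) = 1338776270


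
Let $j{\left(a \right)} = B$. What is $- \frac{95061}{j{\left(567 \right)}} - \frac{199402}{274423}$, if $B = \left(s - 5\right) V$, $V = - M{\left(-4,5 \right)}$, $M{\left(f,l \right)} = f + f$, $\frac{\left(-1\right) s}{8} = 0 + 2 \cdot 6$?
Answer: $\frac{25925807987}{221733784} \approx 116.92$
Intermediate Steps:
$s = -96$ ($s = - 8 \left(0 + 2 \cdot 6\right) = - 8 \left(0 + 12\right) = \left(-8\right) 12 = -96$)
$M{\left(f,l \right)} = 2 f$
$V = 8$ ($V = - 2 \left(-4\right) = \left(-1\right) \left(-8\right) = 8$)
$B = -808$ ($B = \left(-96 - 5\right) 8 = \left(-101\right) 8 = -808$)
$j{\left(a \right)} = -808$
$- \frac{95061}{j{\left(567 \right)}} - \frac{199402}{274423} = - \frac{95061}{-808} - \frac{199402}{274423} = \left(-95061\right) \left(- \frac{1}{808}\right) - \frac{199402}{274423} = \frac{95061}{808} - \frac{199402}{274423} = \frac{25925807987}{221733784}$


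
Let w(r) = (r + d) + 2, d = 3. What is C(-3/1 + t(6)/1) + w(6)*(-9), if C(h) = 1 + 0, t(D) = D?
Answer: -98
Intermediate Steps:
w(r) = 5 + r (w(r) = (r + 3) + 2 = (3 + r) + 2 = 5 + r)
C(h) = 1
C(-3/1 + t(6)/1) + w(6)*(-9) = 1 + (5 + 6)*(-9) = 1 + 11*(-9) = 1 - 99 = -98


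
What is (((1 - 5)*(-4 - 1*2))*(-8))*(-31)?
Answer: 5952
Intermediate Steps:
(((1 - 5)*(-4 - 1*2))*(-8))*(-31) = (-4*(-4 - 2)*(-8))*(-31) = (-4*(-6)*(-8))*(-31) = (24*(-8))*(-31) = -192*(-31) = 5952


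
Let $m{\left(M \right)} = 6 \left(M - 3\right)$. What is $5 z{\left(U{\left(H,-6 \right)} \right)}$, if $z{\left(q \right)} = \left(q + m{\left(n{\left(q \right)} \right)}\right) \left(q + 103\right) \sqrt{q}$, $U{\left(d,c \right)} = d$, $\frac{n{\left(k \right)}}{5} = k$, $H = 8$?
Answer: $255300 \sqrt{2} \approx 3.6105 \cdot 10^{5}$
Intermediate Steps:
$n{\left(k \right)} = 5 k$
$m{\left(M \right)} = -18 + 6 M$ ($m{\left(M \right)} = 6 \left(-3 + M\right) = -18 + 6 M$)
$z{\left(q \right)} = \sqrt{q} \left(-18 + 31 q\right) \left(103 + q\right)$ ($z{\left(q \right)} = \left(q + \left(-18 + 6 \cdot 5 q\right)\right) \left(q + 103\right) \sqrt{q} = \left(q + \left(-18 + 30 q\right)\right) \left(103 + q\right) \sqrt{q} = \left(-18 + 31 q\right) \left(103 + q\right) \sqrt{q} = \sqrt{q} \left(-18 + 31 q\right) \left(103 + q\right)$)
$5 z{\left(U{\left(H,-6 \right)} \right)} = 5 \sqrt{8} \left(-1854 + 31 \cdot 8^{2} + 3175 \cdot 8\right) = 5 \cdot 2 \sqrt{2} \left(-1854 + 31 \cdot 64 + 25400\right) = 5 \cdot 2 \sqrt{2} \left(-1854 + 1984 + 25400\right) = 5 \cdot 2 \sqrt{2} \cdot 25530 = 5 \cdot 51060 \sqrt{2} = 255300 \sqrt{2}$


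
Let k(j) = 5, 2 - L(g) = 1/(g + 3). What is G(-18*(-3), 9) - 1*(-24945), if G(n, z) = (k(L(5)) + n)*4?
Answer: 25181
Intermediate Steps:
L(g) = 2 - 1/(3 + g) (L(g) = 2 - 1/(g + 3) = 2 - 1/(3 + g))
G(n, z) = 20 + 4*n (G(n, z) = (5 + n)*4 = 20 + 4*n)
G(-18*(-3), 9) - 1*(-24945) = (20 + 4*(-18*(-3))) - 1*(-24945) = (20 + 4*54) + 24945 = (20 + 216) + 24945 = 236 + 24945 = 25181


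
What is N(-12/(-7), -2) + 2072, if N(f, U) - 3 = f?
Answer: 14537/7 ≈ 2076.7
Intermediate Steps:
N(f, U) = 3 + f
N(-12/(-7), -2) + 2072 = (3 - 12/(-7)) + 2072 = (3 - 12*(-⅐)) + 2072 = (3 + 12/7) + 2072 = 33/7 + 2072 = 14537/7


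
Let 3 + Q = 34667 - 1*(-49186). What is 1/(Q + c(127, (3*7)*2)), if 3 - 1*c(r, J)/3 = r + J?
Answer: 1/83352 ≈ 1.1997e-5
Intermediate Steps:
c(r, J) = 9 - 3*J - 3*r (c(r, J) = 9 - 3*(r + J) = 9 - 3*(J + r) = 9 + (-3*J - 3*r) = 9 - 3*J - 3*r)
Q = 83850 (Q = -3 + (34667 - 1*(-49186)) = -3 + (34667 + 49186) = -3 + 83853 = 83850)
1/(Q + c(127, (3*7)*2)) = 1/(83850 + (9 - 3*3*7*2 - 3*127)) = 1/(83850 + (9 - 63*2 - 381)) = 1/(83850 + (9 - 3*42 - 381)) = 1/(83850 + (9 - 126 - 381)) = 1/(83850 - 498) = 1/83352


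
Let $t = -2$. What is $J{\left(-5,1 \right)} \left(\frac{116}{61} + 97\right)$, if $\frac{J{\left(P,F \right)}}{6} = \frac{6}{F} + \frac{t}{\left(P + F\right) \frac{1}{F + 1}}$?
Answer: $\frac{253386}{61} \approx 4153.9$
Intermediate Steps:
$J{\left(P,F \right)} = \frac{36}{F} - \frac{12 \left(1 + F\right)}{F + P}$ ($J{\left(P,F \right)} = 6 \left(\frac{6}{F} - \frac{2}{\left(P + F\right) \frac{1}{F + 1}}\right) = 6 \left(\frac{6}{F} - \frac{2}{\left(F + P\right) \frac{1}{1 + F}}\right) = 6 \left(\frac{6}{F} - \frac{2}{\frac{1}{1 + F} \left(F + P\right)}\right) = 6 \left(\frac{6}{F} - 2 \frac{1 + F}{F + P}\right) = 6 \left(\frac{6}{F} - \frac{2 \left(1 + F\right)}{F + P}\right) = \frac{36}{F} - \frac{12 \left(1 + F\right)}{F + P}$)
$J{\left(-5,1 \right)} \left(\frac{116}{61} + 97\right) = \frac{12 \left(- 1^{2} + 2 \cdot 1 + 3 \left(-5\right)\right)}{1 \left(1 - 5\right)} \left(\frac{116}{61} + 97\right) = 12 \cdot 1 \frac{1}{-4} \left(\left(-1\right) 1 + 2 - 15\right) \left(116 \cdot \frac{1}{61} + 97\right) = 12 \cdot 1 \left(- \frac{1}{4}\right) \left(-1 + 2 - 15\right) \left(\frac{116}{61} + 97\right) = 12 \cdot 1 \left(- \frac{1}{4}\right) \left(-14\right) \frac{6033}{61} = 42 \cdot \frac{6033}{61} = \frac{253386}{61}$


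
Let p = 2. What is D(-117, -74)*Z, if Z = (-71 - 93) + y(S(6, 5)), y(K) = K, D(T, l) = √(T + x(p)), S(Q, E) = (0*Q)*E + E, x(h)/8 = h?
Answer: -159*I*√101 ≈ -1597.9*I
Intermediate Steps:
x(h) = 8*h
S(Q, E) = E (S(Q, E) = 0*E + E = 0 + E = E)
D(T, l) = √(16 + T) (D(T, l) = √(T + 8*2) = √(T + 16) = √(16 + T))
Z = -159 (Z = (-71 - 93) + 5 = -164 + 5 = -159)
D(-117, -74)*Z = √(16 - 117)*(-159) = √(-101)*(-159) = (I*√101)*(-159) = -159*I*√101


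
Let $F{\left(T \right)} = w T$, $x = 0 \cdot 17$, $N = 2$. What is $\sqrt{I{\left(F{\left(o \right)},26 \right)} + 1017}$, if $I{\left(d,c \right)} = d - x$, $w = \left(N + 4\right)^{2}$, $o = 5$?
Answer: $3 \sqrt{133} \approx 34.598$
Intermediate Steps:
$x = 0$
$w = 36$ ($w = \left(2 + 4\right)^{2} = 6^{2} = 36$)
$F{\left(T \right)} = 36 T$
$I{\left(d,c \right)} = d$ ($I{\left(d,c \right)} = d - 0 = d + 0 = d$)
$\sqrt{I{\left(F{\left(o \right)},26 \right)} + 1017} = \sqrt{36 \cdot 5 + 1017} = \sqrt{180 + 1017} = \sqrt{1197} = 3 \sqrt{133}$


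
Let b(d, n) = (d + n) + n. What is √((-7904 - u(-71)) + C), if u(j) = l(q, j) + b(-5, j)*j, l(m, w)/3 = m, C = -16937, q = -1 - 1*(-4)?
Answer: 71*I*√7 ≈ 187.85*I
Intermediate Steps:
q = 3 (q = -1 + 4 = 3)
b(d, n) = d + 2*n
l(m, w) = 3*m
u(j) = 9 + j*(-5 + 2*j) (u(j) = 3*3 + (-5 + 2*j)*j = 9 + j*(-5 + 2*j))
√((-7904 - u(-71)) + C) = √((-7904 - (9 - 71*(-5 + 2*(-71)))) - 16937) = √((-7904 - (9 - 71*(-5 - 142))) - 16937) = √((-7904 - (9 - 71*(-147))) - 16937) = √((-7904 - (9 + 10437)) - 16937) = √((-7904 - 1*10446) - 16937) = √((-7904 - 10446) - 16937) = √(-18350 - 16937) = √(-35287) = 71*I*√7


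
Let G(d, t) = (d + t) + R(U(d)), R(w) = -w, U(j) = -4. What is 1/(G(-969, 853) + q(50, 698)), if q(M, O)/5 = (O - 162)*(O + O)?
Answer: 1/3741168 ≈ 2.6730e-7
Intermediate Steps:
q(M, O) = 10*O*(-162 + O) (q(M, O) = 5*((O - 162)*(O + O)) = 5*((-162 + O)*(2*O)) = 5*(2*O*(-162 + O)) = 10*O*(-162 + O))
G(d, t) = 4 + d + t (G(d, t) = (d + t) - 1*(-4) = (d + t) + 4 = 4 + d + t)
1/(G(-969, 853) + q(50, 698)) = 1/((4 - 969 + 853) + 10*698*(-162 + 698)) = 1/(-112 + 10*698*536) = 1/(-112 + 3741280) = 1/3741168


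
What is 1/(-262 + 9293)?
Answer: 1/9031 ≈ 0.00011073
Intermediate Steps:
1/(-262 + 9293) = 1/9031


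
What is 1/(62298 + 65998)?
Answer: 1/128296 ≈ 7.7945e-6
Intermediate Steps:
1/(62298 + 65998) = 1/128296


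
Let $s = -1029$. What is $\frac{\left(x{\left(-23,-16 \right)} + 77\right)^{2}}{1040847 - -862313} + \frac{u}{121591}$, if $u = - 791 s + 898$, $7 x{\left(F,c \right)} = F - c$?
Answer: $\frac{193933436817}{28925890945} \approx 6.7045$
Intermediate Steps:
$x{\left(F,c \right)} = - \frac{c}{7} + \frac{F}{7}$ ($x{\left(F,c \right)} = \frac{F - c}{7} = - \frac{c}{7} + \frac{F}{7}$)
$u = 814837$ ($u = \left(-791\right) \left(-1029\right) + 898 = 813939 + 898 = 814837$)
$\frac{\left(x{\left(-23,-16 \right)} + 77\right)^{2}}{1040847 - -862313} + \frac{u}{121591} = \frac{\left(\left(\left(- \frac{1}{7}\right) \left(-16\right) + \frac{1}{7} \left(-23\right)\right) + 77\right)^{2}}{1040847 - -862313} + \frac{814837}{121591} = \frac{\left(\left(\frac{16}{7} - \frac{23}{7}\right) + 77\right)^{2}}{1040847 + 862313} + 814837 \cdot \frac{1}{121591} = \frac{\left(-1 + 77\right)^{2}}{1903160} + \frac{814837}{121591} = 76^{2} \cdot \frac{1}{1903160} + \frac{814837}{121591} = 5776 \cdot \frac{1}{1903160} + \frac{814837}{121591} = \frac{722}{237895} + \frac{814837}{121591} = \frac{193933436817}{28925890945}$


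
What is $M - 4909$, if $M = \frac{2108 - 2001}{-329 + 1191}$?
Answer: $- \frac{4231451}{862} \approx -4908.9$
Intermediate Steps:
$M = \frac{107}{862} \approx 0.12413$
$M - 4909 = \frac{107}{862} - 4909 = - \frac{4231451}{862}$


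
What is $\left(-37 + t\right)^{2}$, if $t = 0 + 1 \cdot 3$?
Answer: $1156$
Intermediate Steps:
$t = 3$ ($t = 0 + 3 = 3$)
$\left(-37 + t\right)^{2} = \left(-37 + 3\right)^{2} = \left(-34\right)^{2} = 1156$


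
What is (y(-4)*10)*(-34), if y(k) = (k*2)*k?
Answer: -10880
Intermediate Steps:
y(k) = 2*k² (y(k) = (2*k)*k = 2*k²)
(y(-4)*10)*(-34) = ((2*(-4)²)*10)*(-34) = ((2*16)*10)*(-34) = (32*10)*(-34) = 320*(-34) = -10880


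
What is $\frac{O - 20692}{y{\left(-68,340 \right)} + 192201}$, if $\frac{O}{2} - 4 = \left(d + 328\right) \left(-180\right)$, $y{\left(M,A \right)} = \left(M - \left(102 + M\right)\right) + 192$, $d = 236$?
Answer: $- \frac{223724}{192291} \approx -1.1635$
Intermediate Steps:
$y{\left(M,A \right)} = 90$ ($y{\left(M,A \right)} = -102 + 192 = 90$)
$O = -203032$ ($O = 8 + 2 \left(236 + 328\right) \left(-180\right) = 8 + 2 \cdot 564 \left(-180\right) = 8 + 2 \left(-101520\right) = 8 - 203040 = -203032$)
$\frac{O - 20692}{y{\left(-68,340 \right)} + 192201} = \frac{-203032 - 20692}{90 + 192201} = \frac{-203032 - 20692}{192291} = \left(-203032 - 20692\right) \frac{1}{192291} = \left(-223724\right) \frac{1}{192291} = - \frac{223724}{192291}$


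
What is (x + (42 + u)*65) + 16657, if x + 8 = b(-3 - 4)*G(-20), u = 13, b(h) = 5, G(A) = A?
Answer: 20124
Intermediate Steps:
x = -108 (x = -8 + 5*(-20) = -8 - 100 = -108)
(x + (42 + u)*65) + 16657 = (-108 + (42 + 13)*65) + 16657 = (-108 + 55*65) + 16657 = (-108 + 3575) + 16657 = 3467 + 16657 = 20124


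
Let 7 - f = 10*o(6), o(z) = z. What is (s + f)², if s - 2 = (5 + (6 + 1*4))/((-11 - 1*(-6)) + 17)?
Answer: 39601/16 ≈ 2475.1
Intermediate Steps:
s = 13/4 (s = 2 + (5 + (6 + 1*4))/((-11 - 1*(-6)) + 17) = 2 + (5 + (6 + 4))/((-11 + 6) + 17) = 2 + (5 + 10)/(-5 + 17) = 2 + 15/12 = 2 + 15*(1/12) = 2 + 5/4 = 13/4 ≈ 3.2500)
f = -53 (f = 7 - 10*6 = 7 - 1*60 = 7 - 60 = -53)
(s + f)² = (13/4 - 53)² = (-199/4)² = 39601/16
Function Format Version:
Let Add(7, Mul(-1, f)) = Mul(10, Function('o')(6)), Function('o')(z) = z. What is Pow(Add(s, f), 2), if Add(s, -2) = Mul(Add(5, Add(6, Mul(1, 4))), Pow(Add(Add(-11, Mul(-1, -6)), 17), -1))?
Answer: Rational(39601, 16) ≈ 2475.1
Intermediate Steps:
s = Rational(13, 4) (s = Add(2, Mul(Add(5, Add(6, Mul(1, 4))), Pow(Add(Add(-11, Mul(-1, -6)), 17), -1))) = Add(2, Mul(Add(5, Add(6, 4)), Pow(Add(Add(-11, 6), 17), -1))) = Add(2, Mul(Add(5, 10), Pow(Add(-5, 17), -1))) = Add(2, Mul(15, Pow(12, -1))) = Add(2, Mul(15, Rational(1, 12))) = Add(2, Rational(5, 4)) = Rational(13, 4) ≈ 3.2500)
f = -53 (f = Add(7, Mul(-1, Mul(10, 6))) = Add(7, Mul(-1, 60)) = Add(7, -60) = -53)
Pow(Add(s, f), 2) = Pow(Add(Rational(13, 4), -53), 2) = Pow(Rational(-199, 4), 2) = Rational(39601, 16)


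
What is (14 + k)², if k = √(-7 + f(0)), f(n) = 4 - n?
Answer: (14 + I*√3)² ≈ 193.0 + 48.497*I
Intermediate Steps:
k = I*√3 (k = √(-7 + (4 - 1*0)) = √(-7 + (4 + 0)) = √(-7 + 4) = √(-3) = I*√3 ≈ 1.732*I)
(14 + k)² = (14 + I*√3)²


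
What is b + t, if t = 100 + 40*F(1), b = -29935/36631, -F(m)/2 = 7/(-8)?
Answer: 6197335/36631 ≈ 169.18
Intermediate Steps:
F(m) = 7/4 (F(m) = -14/(-8) = -14*(-1)/8 = -2*(-7/8) = 7/4)
b = -29935/36631 (b = -29935*1/36631 = -29935/36631 ≈ -0.81720)
t = 170 (t = 100 + 40*(7/4) = 100 + 70 = 170)
b + t = -29935/36631 + 170 = 6197335/36631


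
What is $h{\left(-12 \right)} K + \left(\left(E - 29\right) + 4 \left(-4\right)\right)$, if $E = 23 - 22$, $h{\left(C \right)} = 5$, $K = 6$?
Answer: $-14$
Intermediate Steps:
$E = 1$
$h{\left(-12 \right)} K + \left(\left(E - 29\right) + 4 \left(-4\right)\right) = 5 \cdot 6 + \left(\left(1 - 29\right) + 4 \left(-4\right)\right) = 30 - 44 = -14$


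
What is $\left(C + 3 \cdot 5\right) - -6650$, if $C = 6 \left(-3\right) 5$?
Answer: $6575$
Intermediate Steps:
$C = -90$ ($C = \left(-18\right) 5 = -90$)
$\left(C + 3 \cdot 5\right) - -6650 = \left(-90 + 3 \cdot 5\right) - -6650 = \left(-90 + 15\right) + 6650 = -75 + 6650 = 6575$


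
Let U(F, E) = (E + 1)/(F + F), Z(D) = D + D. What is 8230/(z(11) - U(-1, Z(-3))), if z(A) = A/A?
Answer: -16460/3 ≈ -5486.7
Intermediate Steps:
z(A) = 1
Z(D) = 2*D
U(F, E) = (1 + E)/(2*F) (U(F, E) = (1 + E)/((2*F)) = (1 + E)*(1/(2*F)) = (1 + E)/(2*F))
8230/(z(11) - U(-1, Z(-3))) = 8230/(1 - (1 + 2*(-3))/(2*(-1))) = 8230/(1 - (-1)*(1 - 6)/2) = 8230/(1 - (-1)*(-5)/2) = 8230/(1 - 1*5/2) = 8230/(1 - 5/2) = 8230/(-3/2) = 8230*(-⅔) = -16460/3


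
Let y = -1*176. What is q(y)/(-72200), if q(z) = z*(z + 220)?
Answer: 968/9025 ≈ 0.10726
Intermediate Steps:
y = -176
q(z) = z*(220 + z)
q(y)/(-72200) = -176*(220 - 176)/(-72200) = -176*44*(-1/72200) = -7744*(-1/72200) = 968/9025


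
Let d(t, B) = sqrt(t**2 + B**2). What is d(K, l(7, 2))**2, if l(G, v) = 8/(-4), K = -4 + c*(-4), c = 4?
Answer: 404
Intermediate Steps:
K = -20 (K = -4 + 4*(-4) = -4 - 16 = -20)
l(G, v) = -2 (l(G, v) = 8*(-1/4) = -2)
d(t, B) = sqrt(B**2 + t**2)
d(K, l(7, 2))**2 = (sqrt((-2)**2 + (-20)**2))**2 = (sqrt(4 + 400))**2 = (sqrt(404))**2 = (2*sqrt(101))**2 = 404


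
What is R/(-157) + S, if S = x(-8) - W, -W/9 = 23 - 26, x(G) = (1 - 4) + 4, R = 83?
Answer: -4165/157 ≈ -26.529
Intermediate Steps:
x(G) = 1 (x(G) = -3 + 4 = 1)
W = 27 (W = -9*(23 - 26) = -9*(-3) = 27)
S = -26 (S = 1 - 1*27 = 1 - 27 = -26)
R/(-157) + S = 83/(-157) - 26 = 83*(-1/157) - 26 = -83/157 - 26 = -4165/157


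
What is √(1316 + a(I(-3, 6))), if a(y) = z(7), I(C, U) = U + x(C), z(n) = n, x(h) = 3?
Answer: 21*√3 ≈ 36.373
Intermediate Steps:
I(C, U) = 3 + U (I(C, U) = U + 3 = 3 + U)
a(y) = 7
√(1316 + a(I(-3, 6))) = √(1316 + 7) = √1323 = 21*√3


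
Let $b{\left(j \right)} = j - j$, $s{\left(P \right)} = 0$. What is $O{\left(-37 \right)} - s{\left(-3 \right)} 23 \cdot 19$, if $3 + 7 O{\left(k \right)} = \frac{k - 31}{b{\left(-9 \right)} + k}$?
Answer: $- \frac{43}{259} \approx -0.16602$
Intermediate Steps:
$b{\left(j \right)} = 0$
$O{\left(k \right)} = - \frac{3}{7} + \frac{-31 + k}{7 k}$ ($O{\left(k \right)} = - \frac{3}{7} + \frac{\left(k - 31\right) \frac{1}{0 + k}}{7} = - \frac{3}{7} + \frac{\left(-31 + k\right) \frac{1}{k}}{7} = - \frac{3}{7} + \frac{\frac{1}{k} \left(-31 + k\right)}{7} = - \frac{3}{7} + \frac{-31 + k}{7 k}$)
$O{\left(-37 \right)} - s{\left(-3 \right)} 23 \cdot 19 = \frac{-31 - -74}{7 \left(-37\right)} - 0 \cdot 23 \cdot 19 = \frac{1}{7} \left(- \frac{1}{37}\right) \left(-31 + 74\right) - 0 \cdot 19 = \frac{1}{7} \left(- \frac{1}{37}\right) 43 - 0 = - \frac{43}{259} + 0 = - \frac{43}{259}$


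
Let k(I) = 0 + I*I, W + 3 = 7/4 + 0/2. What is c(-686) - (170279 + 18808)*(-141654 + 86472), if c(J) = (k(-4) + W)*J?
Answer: 20868377431/2 ≈ 1.0434e+10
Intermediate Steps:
W = -5/4 (W = -3 + (7/4 + 0/2) = -3 + (7*(1/4) + 0*(1/2)) = -3 + (7/4 + 0) = -3 + 7/4 = -5/4 ≈ -1.2500)
k(I) = I**2 (k(I) = 0 + I**2 = I**2)
c(J) = 59*J/4 (c(J) = ((-4)**2 - 5/4)*J = (16 - 5/4)*J = 59*J/4)
c(-686) - (170279 + 18808)*(-141654 + 86472) = (59/4)*(-686) - (170279 + 18808)*(-141654 + 86472) = -20237/2 - 189087*(-55182) = -20237/2 - 1*(-10434198834) = -20237/2 + 10434198834 = 20868377431/2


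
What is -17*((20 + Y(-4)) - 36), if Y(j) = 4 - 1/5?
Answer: 1037/5 ≈ 207.40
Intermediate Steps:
Y(j) = 19/5 (Y(j) = 4 - 1*⅕ = 4 - ⅕ = 19/5)
-17*((20 + Y(-4)) - 36) = -17*((20 + 19/5) - 36) = -17*(119/5 - 36) = -17*(-61/5) = 1037/5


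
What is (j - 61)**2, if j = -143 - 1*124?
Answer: 107584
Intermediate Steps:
j = -267 (j = -143 - 124 = -267)
(j - 61)**2 = (-267 - 61)**2 = (-328)**2 = 107584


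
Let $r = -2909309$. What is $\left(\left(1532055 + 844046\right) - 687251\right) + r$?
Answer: $-1220459$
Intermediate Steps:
$\left(\left(1532055 + 844046\right) - 687251\right) + r = \left(\left(1532055 + 844046\right) - 687251\right) - 2909309 = \left(2376101 - 687251\right) - 2909309 = 1688850 - 2909309 = -1220459$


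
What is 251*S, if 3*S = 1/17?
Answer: 251/51 ≈ 4.9216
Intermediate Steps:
S = 1/51 (S = (1/3)/17 = (1/3)*(1/17) = 1/51 ≈ 0.019608)
251*S = 251*(1/51) = 251/51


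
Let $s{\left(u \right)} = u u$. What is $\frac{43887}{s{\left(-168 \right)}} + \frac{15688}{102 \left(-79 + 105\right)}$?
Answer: $\frac{5177467}{693056} \approx 7.4705$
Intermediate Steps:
$s{\left(u \right)} = u^{2}$
$\frac{43887}{s{\left(-168 \right)}} + \frac{15688}{102 \left(-79 + 105\right)} = \frac{43887}{\left(-168\right)^{2}} + \frac{15688}{102 \left(-79 + 105\right)} = \frac{43887}{28224} + \frac{15688}{102 \cdot 26} = 43887 \cdot \frac{1}{28224} + \frac{15688}{2652} = \frac{14629}{9408} + 15688 \cdot \frac{1}{2652} = \frac{14629}{9408} + \frac{3922}{663} = \frac{5177467}{693056}$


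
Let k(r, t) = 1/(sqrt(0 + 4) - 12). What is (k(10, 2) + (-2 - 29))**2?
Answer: 96721/100 ≈ 967.21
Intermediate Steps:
k(r, t) = -1/10 (k(r, t) = 1/(sqrt(4) - 12) = 1/(2 - 12) = 1/(-10) = -1/10)
(k(10, 2) + (-2 - 29))**2 = (-1/10 + (-2 - 29))**2 = (-1/10 - 31)**2 = (-311/10)**2 = 96721/100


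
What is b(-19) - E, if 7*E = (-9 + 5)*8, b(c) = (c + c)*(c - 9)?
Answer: 7480/7 ≈ 1068.6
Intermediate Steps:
b(c) = 2*c*(-9 + c) (b(c) = (2*c)*(-9 + c) = 2*c*(-9 + c))
E = -32/7 (E = ((-9 + 5)*8)/7 = (-4*8)/7 = (⅐)*(-32) = -32/7 ≈ -4.5714)
b(-19) - E = 2*(-19)*(-9 - 19) - 1*(-32/7) = 2*(-19)*(-28) + 32/7 = 1064 + 32/7 = 7480/7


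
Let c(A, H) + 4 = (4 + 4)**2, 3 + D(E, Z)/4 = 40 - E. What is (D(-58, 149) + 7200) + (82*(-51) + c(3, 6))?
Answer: 3458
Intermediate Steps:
D(E, Z) = 148 - 4*E (D(E, Z) = -12 + 4*(40 - E) = -12 + (160 - 4*E) = 148 - 4*E)
c(A, H) = 60 (c(A, H) = -4 + (4 + 4)**2 = -4 + 8**2 = -4 + 64 = 60)
(D(-58, 149) + 7200) + (82*(-51) + c(3, 6)) = ((148 - 4*(-58)) + 7200) + (82*(-51) + 60) = ((148 + 232) + 7200) + (-4182 + 60) = (380 + 7200) - 4122 = 7580 - 4122 = 3458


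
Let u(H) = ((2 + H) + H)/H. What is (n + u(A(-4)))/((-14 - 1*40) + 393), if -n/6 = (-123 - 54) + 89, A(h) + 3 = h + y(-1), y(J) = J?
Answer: 2119/1356 ≈ 1.5627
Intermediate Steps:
A(h) = -4 + h (A(h) = -3 + (h - 1) = -3 + (-1 + h) = -4 + h)
n = 528 (n = -6*((-123 - 54) + 89) = -6*(-177 + 89) = -6*(-88) = 528)
u(H) = (2 + 2*H)/H
(n + u(A(-4)))/((-14 - 1*40) + 393) = (528 + (2 + 2/(-4 - 4)))/((-14 - 1*40) + 393) = (528 + (2 + 2/(-8)))/((-14 - 40) + 393) = (528 + (2 + 2*(-1/8)))/(-54 + 393) = (528 + (2 - 1/4))/339 = (528 + 7/4)*(1/339) = (2119/4)*(1/339) = 2119/1356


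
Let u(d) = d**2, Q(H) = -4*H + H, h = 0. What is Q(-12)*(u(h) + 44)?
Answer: 1584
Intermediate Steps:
Q(H) = -3*H
Q(-12)*(u(h) + 44) = (-3*(-12))*(0**2 + 44) = 36*(0 + 44) = 36*44 = 1584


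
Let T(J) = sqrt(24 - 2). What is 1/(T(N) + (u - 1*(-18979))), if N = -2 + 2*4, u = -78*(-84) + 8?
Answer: 25539/652240499 - sqrt(22)/652240499 ≈ 3.9149e-5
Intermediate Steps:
u = 6560 (u = 6552 + 8 = 6560)
N = 6 (N = -2 + 8 = 6)
T(J) = sqrt(22)
1/(T(N) + (u - 1*(-18979))) = 1/(sqrt(22) + (6560 - 1*(-18979))) = 1/(sqrt(22) + (6560 + 18979)) = 1/(sqrt(22) + 25539) = 1/(25539 + sqrt(22))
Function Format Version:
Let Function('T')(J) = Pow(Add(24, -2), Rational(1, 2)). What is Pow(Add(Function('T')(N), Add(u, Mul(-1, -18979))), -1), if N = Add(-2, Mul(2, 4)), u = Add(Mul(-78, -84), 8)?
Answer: Add(Rational(25539, 652240499), Mul(Rational(-1, 652240499), Pow(22, Rational(1, 2)))) ≈ 3.9149e-5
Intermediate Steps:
u = 6560 (u = Add(6552, 8) = 6560)
N = 6 (N = Add(-2, 8) = 6)
Function('T')(J) = Pow(22, Rational(1, 2))
Pow(Add(Function('T')(N), Add(u, Mul(-1, -18979))), -1) = Pow(Add(Pow(22, Rational(1, 2)), Add(6560, Mul(-1, -18979))), -1) = Pow(Add(Pow(22, Rational(1, 2)), Add(6560, 18979)), -1) = Pow(Add(Pow(22, Rational(1, 2)), 25539), -1) = Pow(Add(25539, Pow(22, Rational(1, 2))), -1)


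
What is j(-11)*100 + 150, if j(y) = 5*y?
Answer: -5350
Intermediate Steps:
j(-11)*100 + 150 = (5*(-11))*100 + 150 = -55*100 + 150 = -5500 + 150 = -5350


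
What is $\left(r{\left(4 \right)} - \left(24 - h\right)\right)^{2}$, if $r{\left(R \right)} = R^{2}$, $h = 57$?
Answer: $2401$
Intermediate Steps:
$\left(r{\left(4 \right)} - \left(24 - h\right)\right)^{2} = \left(4^{2} - \left(24 - 57\right)\right)^{2} = \left(16 - \left(24 - 57\right)\right)^{2} = \left(16 - -33\right)^{2} = \left(16 + 33\right)^{2} = 49^{2} = 2401$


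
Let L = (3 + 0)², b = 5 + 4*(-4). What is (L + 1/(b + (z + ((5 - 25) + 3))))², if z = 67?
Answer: 123904/1521 ≈ 81.462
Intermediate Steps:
b = -11 (b = 5 - 16 = -11)
L = 9 (L = 3² = 9)
(L + 1/(b + (z + ((5 - 25) + 3))))² = (9 + 1/(-11 + (67 + ((5 - 25) + 3))))² = (9 + 1/(-11 + (67 + (-20 + 3))))² = (9 + 1/(-11 + (67 - 17)))² = (9 + 1/(-11 + 50))² = (9 + 1/39)² = (352/39)² = 123904/1521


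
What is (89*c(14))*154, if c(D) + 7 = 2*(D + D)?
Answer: 671594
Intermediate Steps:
c(D) = -7 + 4*D (c(D) = -7 + 2*(D + D) = -7 + 2*(2*D) = -7 + 4*D)
(89*c(14))*154 = (89*(-7 + 4*14))*154 = (89*(-7 + 56))*154 = (89*49)*154 = 4361*154 = 671594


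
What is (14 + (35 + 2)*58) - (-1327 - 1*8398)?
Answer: 11885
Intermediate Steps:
(14 + (35 + 2)*58) - (-1327 - 1*8398) = (14 + 37*58) - (-1327 - 8398) = (14 + 2146) - 1*(-9725) = 2160 + 9725 = 11885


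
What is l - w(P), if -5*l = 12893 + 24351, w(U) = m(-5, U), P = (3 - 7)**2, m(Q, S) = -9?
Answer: -37199/5 ≈ -7439.8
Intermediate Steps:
P = 16 (P = (-4)**2 = 16)
w(U) = -9
l = -37244/5 (l = -(12893 + 24351)/5 = -1/5*37244 = -37244/5 ≈ -7448.8)
l - w(P) = -37244/5 - 1*(-9) = -37244/5 + 9 = -37199/5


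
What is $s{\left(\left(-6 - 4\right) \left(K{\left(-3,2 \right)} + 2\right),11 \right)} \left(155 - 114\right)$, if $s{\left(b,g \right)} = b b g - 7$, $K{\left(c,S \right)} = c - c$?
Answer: $180113$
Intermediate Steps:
$K{\left(c,S \right)} = 0$
$s{\left(b,g \right)} = -7 + g b^{2}$ ($s{\left(b,g \right)} = b^{2} g - 7 = g b^{2} - 7 = -7 + g b^{2}$)
$s{\left(\left(-6 - 4\right) \left(K{\left(-3,2 \right)} + 2\right),11 \right)} \left(155 - 114\right) = \left(-7 + 11 \left(\left(-6 - 4\right) \left(0 + 2\right)\right)^{2}\right) \left(155 - 114\right) = \left(-7 + 11 \left(\left(-10\right) 2\right)^{2}\right) 41 = \left(-7 + 11 \left(-20\right)^{2}\right) 41 = \left(-7 + 11 \cdot 400\right) 41 = \left(-7 + 4400\right) 41 = 4393 \cdot 41 = 180113$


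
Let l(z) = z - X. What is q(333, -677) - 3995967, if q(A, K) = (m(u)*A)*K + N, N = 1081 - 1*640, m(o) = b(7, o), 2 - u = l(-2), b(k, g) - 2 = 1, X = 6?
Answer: -4671849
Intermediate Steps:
b(k, g) = 3 (b(k, g) = 2 + 1 = 3)
l(z) = -6 + z (l(z) = z - 1*6 = z - 6 = -6 + z)
u = 10 (u = 2 - (-6 - 2) = 2 - 1*(-8) = 2 + 8 = 10)
m(o) = 3
N = 441 (N = 1081 - 640 = 441)
q(A, K) = 441 + 3*A*K (q(A, K) = (3*A)*K + 441 = 3*A*K + 441 = 441 + 3*A*K)
q(333, -677) - 3995967 = (441 + 3*333*(-677)) - 3995967 = (441 - 676323) - 3995967 = -675882 - 3995967 = -4671849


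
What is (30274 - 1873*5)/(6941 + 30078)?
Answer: 20909/37019 ≈ 0.56482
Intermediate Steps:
(30274 - 1873*5)/(6941 + 30078) = (30274 - 9365)/37019 = 20909*(1/37019) = 20909/37019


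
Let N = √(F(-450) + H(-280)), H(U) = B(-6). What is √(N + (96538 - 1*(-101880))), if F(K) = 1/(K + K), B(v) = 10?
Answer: √(178576200 + 30*√8999)/30 ≈ 445.44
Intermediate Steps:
H(U) = 10
F(K) = 1/(2*K)
N = √8999/30 (N = √((½)/(-450) + 10) = √((½)*(-1/450) + 10) = √(-1/900 + 10) = √(8999/900) = √8999/30 ≈ 3.1621)
√(N + (96538 - 1*(-101880))) = √(√8999/30 + (96538 - 1*(-101880))) = √(√8999/30 + (96538 + 101880)) = √(√8999/30 + 198418) = √(198418 + √8999/30)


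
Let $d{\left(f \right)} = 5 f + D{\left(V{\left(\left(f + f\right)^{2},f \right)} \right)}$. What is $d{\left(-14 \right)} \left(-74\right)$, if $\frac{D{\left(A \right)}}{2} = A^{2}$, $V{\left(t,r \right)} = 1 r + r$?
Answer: $-110852$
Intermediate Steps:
$V{\left(t,r \right)} = 2 r$ ($V{\left(t,r \right)} = r + r = 2 r$)
$D{\left(A \right)} = 2 A^{2}$
$d{\left(f \right)} = 5 f + 8 f^{2}$ ($d{\left(f \right)} = 5 f + 2 \left(2 f\right)^{2} = 5 f + 2 \cdot 4 f^{2} = 5 f + 8 f^{2}$)
$d{\left(-14 \right)} \left(-74\right) = - 14 \left(5 + 8 \left(-14\right)\right) \left(-74\right) = - 14 \left(5 - 112\right) \left(-74\right) = \left(-14\right) \left(-107\right) \left(-74\right) = 1498 \left(-74\right) = -110852$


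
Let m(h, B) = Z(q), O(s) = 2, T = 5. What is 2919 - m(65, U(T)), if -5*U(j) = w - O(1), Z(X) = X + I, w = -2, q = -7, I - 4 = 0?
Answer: 2922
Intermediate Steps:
I = 4 (I = 4 + 0 = 4)
Z(X) = 4 + X (Z(X) = X + 4 = 4 + X)
U(j) = ⅘ (U(j) = -(-2 - 1*2)/5 = -(-2 - 2)/5 = -⅕*(-4) = ⅘)
m(h, B) = -3 (m(h, B) = 4 - 7 = -3)
2919 - m(65, U(T)) = 2919 - 1*(-3) = 2919 + 3 = 2922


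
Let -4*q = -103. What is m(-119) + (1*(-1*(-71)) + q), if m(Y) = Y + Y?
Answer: -565/4 ≈ -141.25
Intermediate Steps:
m(Y) = 2*Y
q = 103/4 (q = -¼*(-103) = 103/4 ≈ 25.750)
m(-119) + (1*(-1*(-71)) + q) = 2*(-119) + (1*(-1*(-71)) + 103/4) = -238 + (1*71 + 103/4) = -238 + (71 + 103/4) = -238 + 387/4 = -565/4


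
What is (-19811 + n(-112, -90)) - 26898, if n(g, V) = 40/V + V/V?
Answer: -420376/9 ≈ -46708.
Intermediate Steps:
n(g, V) = 1 + 40/V (n(g, V) = 40/V + 1 = 1 + 40/V)
(-19811 + n(-112, -90)) - 26898 = (-19811 + (40 - 90)/(-90)) - 26898 = (-19811 - 1/90*(-50)) - 26898 = (-19811 + 5/9) - 26898 = -178294/9 - 26898 = -420376/9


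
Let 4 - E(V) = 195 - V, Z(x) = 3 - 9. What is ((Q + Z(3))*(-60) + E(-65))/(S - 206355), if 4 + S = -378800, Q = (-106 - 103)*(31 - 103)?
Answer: 902776/585159 ≈ 1.5428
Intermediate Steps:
Z(x) = -6
Q = 15048 (Q = -209*(-72) = 15048)
S = -378804 (S = -4 - 378800 = -378804)
E(V) = -191 + V (E(V) = 4 - (195 - V) = 4 + (-195 + V) = -191 + V)
((Q + Z(3))*(-60) + E(-65))/(S - 206355) = ((15048 - 6)*(-60) + (-191 - 65))/(-378804 - 206355) = (15042*(-60) - 256)/(-585159) = (-902520 - 256)*(-1/585159) = -902776*(-1/585159) = 902776/585159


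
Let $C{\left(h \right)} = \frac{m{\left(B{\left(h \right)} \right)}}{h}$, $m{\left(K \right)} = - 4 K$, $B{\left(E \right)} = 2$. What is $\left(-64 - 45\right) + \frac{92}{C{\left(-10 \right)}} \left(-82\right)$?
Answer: $-9539$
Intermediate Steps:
$C{\left(h \right)} = - \frac{8}{h}$ ($C{\left(h \right)} = \frac{\left(-4\right) 2}{h} = - \frac{8}{h}$)
$\left(-64 - 45\right) + \frac{92}{C{\left(-10 \right)}} \left(-82\right) = \left(-64 - 45\right) + \frac{92}{\left(-8\right) \frac{1}{-10}} \left(-82\right) = \left(-64 - 45\right) + \frac{92}{\left(-8\right) \left(- \frac{1}{10}\right)} \left(-82\right) = -109 + \frac{92}{\frac{4}{5}} \left(-82\right) = -109 + 92 \cdot \frac{5}{4} \left(-82\right) = -109 + 115 \left(-82\right) = -109 - 9430 = -9539$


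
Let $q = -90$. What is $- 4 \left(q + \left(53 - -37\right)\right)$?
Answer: $0$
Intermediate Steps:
$- 4 \left(q + \left(53 - -37\right)\right) = - 4 \left(-90 + \left(53 - -37\right)\right) = - 4 \left(-90 + \left(53 + 37\right)\right) = - 4 \left(-90 + 90\right) = \left(-4\right) 0 = 0$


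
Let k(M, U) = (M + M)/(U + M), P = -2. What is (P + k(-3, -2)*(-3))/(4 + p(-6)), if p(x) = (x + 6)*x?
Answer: -7/5 ≈ -1.4000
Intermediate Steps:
k(M, U) = 2*M/(M + U) (k(M, U) = (2*M)/(M + U) = 2*M/(M + U))
p(x) = x*(6 + x) (p(x) = (6 + x)*x = x*(6 + x))
(P + k(-3, -2)*(-3))/(4 + p(-6)) = (-2 + (2*(-3)/(-3 - 2))*(-3))/(4 - 6*(6 - 6)) = (-2 + (2*(-3)/(-5))*(-3))/(4 - 6*0) = (-2 + (2*(-3)*(-⅕))*(-3))/(4 + 0) = (-2 + (6/5)*(-3))/4 = (-2 - 18/5)*(¼) = -28/5*¼ = -7/5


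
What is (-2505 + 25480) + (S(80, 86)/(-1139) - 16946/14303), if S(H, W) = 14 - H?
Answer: 374270055579/16291117 ≈ 22974.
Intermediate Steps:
(-2505 + 25480) + (S(80, 86)/(-1139) - 16946/14303) = (-2505 + 25480) + ((14 - 1*80)/(-1139) - 16946/14303) = 22975 + ((14 - 80)*(-1/1139) - 16946*1/14303) = 22975 + (-66*(-1/1139) - 16946/14303) = 22975 + (66/1139 - 16946/14303) = 22975 - 18357496/16291117 = 374270055579/16291117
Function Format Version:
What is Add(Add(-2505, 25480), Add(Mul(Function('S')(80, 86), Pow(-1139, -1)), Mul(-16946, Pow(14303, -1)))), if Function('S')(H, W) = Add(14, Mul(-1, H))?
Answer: Rational(374270055579, 16291117) ≈ 22974.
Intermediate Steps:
Add(Add(-2505, 25480), Add(Mul(Function('S')(80, 86), Pow(-1139, -1)), Mul(-16946, Pow(14303, -1)))) = Add(Add(-2505, 25480), Add(Mul(Add(14, Mul(-1, 80)), Pow(-1139, -1)), Mul(-16946, Pow(14303, -1)))) = Add(22975, Add(Mul(Add(14, -80), Rational(-1, 1139)), Mul(-16946, Rational(1, 14303)))) = Add(22975, Add(Mul(-66, Rational(-1, 1139)), Rational(-16946, 14303))) = Add(22975, Add(Rational(66, 1139), Rational(-16946, 14303))) = Add(22975, Rational(-18357496, 16291117)) = Rational(374270055579, 16291117)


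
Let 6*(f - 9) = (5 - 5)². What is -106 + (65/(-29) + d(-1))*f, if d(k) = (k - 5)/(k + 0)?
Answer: -2093/29 ≈ -72.172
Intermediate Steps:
f = 9 (f = 9 + (5 - 5)²/6 = 9 + (⅙)*0² = 9 + (⅙)*0 = 9 + 0 = 9)
d(k) = (-5 + k)/k
-106 + (65/(-29) + d(-1))*f = -106 + (65/(-29) + (-5 - 1)/(-1))*9 = -106 + (65*(-1/29) - 1*(-6))*9 = -106 + (-65/29 + 6)*9 = -106 + (109/29)*9 = -106 + 981/29 = -2093/29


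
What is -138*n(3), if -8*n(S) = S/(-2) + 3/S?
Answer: -69/8 ≈ -8.6250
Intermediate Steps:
n(S) = -3/(8*S) + S/16 (n(S) = -(S/(-2) + 3/S)/8 = -(S*(-½) + 3/S)/8 = -(-S/2 + 3/S)/8 = -(3/S - S/2)/8 = -3/(8*S) + S/16)
-138*n(3) = -69*(-6 + 3²)/(8*3) = -69*(-6 + 9)/(8*3) = -69*3/(8*3) = -138*1/16 = -69/8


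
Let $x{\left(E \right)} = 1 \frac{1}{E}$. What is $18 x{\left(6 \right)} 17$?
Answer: $51$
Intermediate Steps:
$x{\left(E \right)} = \frac{1}{E}$
$18 x{\left(6 \right)} 17 = \frac{18}{6} \cdot 17 = 18 \cdot \frac{1}{6} \cdot 17 = 3 \cdot 17 = 51$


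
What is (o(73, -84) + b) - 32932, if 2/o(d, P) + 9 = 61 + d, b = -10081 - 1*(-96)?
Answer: -5364623/125 ≈ -42917.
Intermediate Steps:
b = -9985 (b = -10081 + 96 = -9985)
o(d, P) = 2/(52 + d) (o(d, P) = 2/(-9 + (61 + d)) = 2/(52 + d))
(o(73, -84) + b) - 32932 = (2/(52 + 73) - 9985) - 32932 = (2/125 - 9985) - 32932 = -1248123/125 - 32932 = -5364623/125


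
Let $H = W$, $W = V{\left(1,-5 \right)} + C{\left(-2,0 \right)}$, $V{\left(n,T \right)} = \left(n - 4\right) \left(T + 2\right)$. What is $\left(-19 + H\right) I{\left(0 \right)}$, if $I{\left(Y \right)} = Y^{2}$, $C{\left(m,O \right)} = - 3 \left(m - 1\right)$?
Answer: $0$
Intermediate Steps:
$V{\left(n,T \right)} = \left(-4 + n\right) \left(2 + T\right)$
$C{\left(m,O \right)} = 3 - 3 m$ ($C{\left(m,O \right)} = - 3 \left(-1 + m\right) = 3 - 3 m$)
$W = 18$ ($W = \left(-8 - -20 + 2 \cdot 1 - 5\right) + \left(3 - -6\right) = \left(-8 + 20 + 2 - 5\right) + \left(3 + 6\right) = 9 + 9 = 18$)
$H = 18$
$\left(-19 + H\right) I{\left(0 \right)} = \left(-19 + 18\right) 0^{2} = \left(-1\right) 0 = 0$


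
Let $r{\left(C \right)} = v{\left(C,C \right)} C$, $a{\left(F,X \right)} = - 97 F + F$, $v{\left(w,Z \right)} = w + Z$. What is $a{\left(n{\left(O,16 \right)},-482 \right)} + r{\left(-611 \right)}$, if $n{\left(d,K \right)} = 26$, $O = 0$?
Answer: $744146$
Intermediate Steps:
$v{\left(w,Z \right)} = Z + w$
$a{\left(F,X \right)} = - 96 F$
$r{\left(C \right)} = 2 C^{2}$ ($r{\left(C \right)} = \left(C + C\right) C = 2 C C = 2 C^{2}$)
$a{\left(n{\left(O,16 \right)},-482 \right)} + r{\left(-611 \right)} = \left(-96\right) 26 + 2 \left(-611\right)^{2} = -2496 + 2 \cdot 373321 = -2496 + 746642 = 744146$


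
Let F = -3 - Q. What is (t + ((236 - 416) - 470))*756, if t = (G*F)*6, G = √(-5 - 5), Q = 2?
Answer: -491400 - 22680*I*√10 ≈ -4.914e+5 - 71721.0*I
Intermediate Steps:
G = I*√10 (G = √(-10) = I*√10 ≈ 3.1623*I)
F = -5 (F = -3 - 1*2 = -3 - 2 = -5)
t = -30*I*√10 (t = ((I*√10)*(-5))*6 = -5*I*√10*6 = -30*I*√10 ≈ -94.868*I)
(t + ((236 - 416) - 470))*756 = (-30*I*√10 + ((236 - 416) - 470))*756 = (-30*I*√10 + (-180 - 470))*756 = (-30*I*√10 - 650)*756 = (-650 - 30*I*√10)*756 = -491400 - 22680*I*√10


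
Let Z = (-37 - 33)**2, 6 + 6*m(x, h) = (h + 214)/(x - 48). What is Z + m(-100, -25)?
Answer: 1450041/296 ≈ 4898.8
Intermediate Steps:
m(x, h) = -1 + (214 + h)/(6*(-48 + x)) (m(x, h) = -1 + ((h + 214)/(x - 48))/6 = -1 + ((214 + h)/(-48 + x))/6 = -1 + (214 + h)/(6*(-48 + x)))
Z = 4900 (Z = (-70)**2 = 4900)
Z + m(-100, -25) = 4900 + (502 - 25 - 6*(-100))/(6*(-48 - 100)) = 4900 + (1/6)*(502 - 25 + 600)/(-148) = 4900 + (1/6)*(-1/148)*1077 = 4900 - 359/296 = 1450041/296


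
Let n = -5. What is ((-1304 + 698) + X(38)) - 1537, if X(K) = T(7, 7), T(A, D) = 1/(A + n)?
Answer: -4285/2 ≈ -2142.5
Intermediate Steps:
T(A, D) = 1/(-5 + A) (T(A, D) = 1/(A - 5) = 1/(-5 + A))
X(K) = ½ (X(K) = 1/(-5 + 7) = 1/2 = ½)
((-1304 + 698) + X(38)) - 1537 = ((-1304 + 698) + ½) - 1537 = (-606 + ½) - 1537 = -1211/2 - 1537 = -4285/2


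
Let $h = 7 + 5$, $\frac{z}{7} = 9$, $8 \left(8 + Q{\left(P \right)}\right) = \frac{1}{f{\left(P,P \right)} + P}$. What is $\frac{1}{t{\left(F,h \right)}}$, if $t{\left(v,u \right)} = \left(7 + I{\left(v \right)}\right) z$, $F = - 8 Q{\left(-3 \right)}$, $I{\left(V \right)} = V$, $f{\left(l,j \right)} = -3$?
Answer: $\frac{2}{8967} \approx 0.00022304$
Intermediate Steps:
$Q{\left(P \right)} = -8 + \frac{1}{8 \left(-3 + P\right)}$
$z = 63$ ($z = 7 \cdot 9 = 63$)
$F = \frac{385}{6}$ ($F = - 8 \frac{193 - -192}{8 \left(-3 - 3\right)} = - 8 \frac{193 + 192}{8 \left(-6\right)} = - 8 \cdot \frac{1}{8} \left(- \frac{1}{6}\right) 385 = \left(-8\right) \left(- \frac{385}{48}\right) = \frac{385}{6} \approx 64.167$)
$h = 12$
$t{\left(v,u \right)} = 441 + 63 v$ ($t{\left(v,u \right)} = \left(7 + v\right) 63 = 441 + 63 v$)
$\frac{1}{t{\left(F,h \right)}} = \frac{1}{441 + 63 \cdot \frac{385}{6}} = \frac{1}{441 + \frac{8085}{2}} = \frac{1}{\frac{8967}{2}} = \frac{2}{8967}$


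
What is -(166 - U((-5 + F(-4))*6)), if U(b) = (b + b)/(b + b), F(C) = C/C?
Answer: -165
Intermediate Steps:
F(C) = 1
U(b) = 1 (U(b) = (2*b)/((2*b)) = (2*b)*(1/(2*b)) = 1)
-(166 - U((-5 + F(-4))*6)) = -(166 - 1*1) = -(166 - 1) = -1*165 = -165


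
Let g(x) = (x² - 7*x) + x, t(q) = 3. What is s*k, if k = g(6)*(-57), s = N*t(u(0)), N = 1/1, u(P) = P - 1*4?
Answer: 0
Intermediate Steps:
u(P) = -4 + P (u(P) = P - 4 = -4 + P)
g(x) = x² - 6*x
N = 1 (N = 1*1 = 1)
s = 3 (s = 1*3 = 3)
k = 0 (k = (6*(-6 + 6))*(-57) = (6*0)*(-57) = 0*(-57) = 0)
s*k = 3*0 = 0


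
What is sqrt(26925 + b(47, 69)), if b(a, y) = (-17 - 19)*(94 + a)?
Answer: sqrt(21849) ≈ 147.81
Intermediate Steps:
b(a, y) = -3384 - 36*a (b(a, y) = -36*(94 + a) = -3384 - 36*a)
sqrt(26925 + b(47, 69)) = sqrt(26925 + (-3384 - 36*47)) = sqrt(26925 + (-3384 - 1692)) = sqrt(26925 - 5076) = sqrt(21849)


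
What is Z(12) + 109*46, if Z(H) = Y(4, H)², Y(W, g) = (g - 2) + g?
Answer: 5498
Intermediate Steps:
Y(W, g) = -2 + 2*g (Y(W, g) = (-2 + g) + g = -2 + 2*g)
Z(H) = (-2 + 2*H)²
Z(12) + 109*46 = 4*(-1 + 12)² + 109*46 = 4*11² + 5014 = 4*121 + 5014 = 484 + 5014 = 5498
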